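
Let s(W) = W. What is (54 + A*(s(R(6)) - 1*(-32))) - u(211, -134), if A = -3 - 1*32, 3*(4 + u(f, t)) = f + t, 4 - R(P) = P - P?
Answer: -3683/3 ≈ -1227.7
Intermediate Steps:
R(P) = 4 (R(P) = 4 - (P - P) = 4 - 1*0 = 4 + 0 = 4)
u(f, t) = -4 + f/3 + t/3 (u(f, t) = -4 + (f + t)/3 = -4 + (f/3 + t/3) = -4 + f/3 + t/3)
A = -35 (A = -3 - 32 = -35)
(54 + A*(s(R(6)) - 1*(-32))) - u(211, -134) = (54 - 35*(4 - 1*(-32))) - (-4 + (1/3)*211 + (1/3)*(-134)) = (54 - 35*(4 + 32)) - (-4 + 211/3 - 134/3) = (54 - 35*36) - 1*65/3 = (54 - 1260) - 65/3 = -1206 - 65/3 = -3683/3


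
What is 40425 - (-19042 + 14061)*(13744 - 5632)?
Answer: 40446297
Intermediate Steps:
40425 - (-19042 + 14061)*(13744 - 5632) = 40425 - (-4981)*8112 = 40425 - 1*(-40405872) = 40425 + 40405872 = 40446297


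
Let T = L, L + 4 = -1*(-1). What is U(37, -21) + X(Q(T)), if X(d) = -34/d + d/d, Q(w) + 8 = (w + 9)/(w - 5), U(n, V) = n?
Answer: 1466/35 ≈ 41.886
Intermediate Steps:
L = -3 (L = -4 - 1*(-1) = -4 + 1 = -3)
T = -3
Q(w) = -8 + (9 + w)/(-5 + w) (Q(w) = -8 + (w + 9)/(w - 5) = -8 + (9 + w)/(-5 + w))
X(d) = 1 - 34/d (X(d) = -34/d + 1 = 1 - 34/d)
U(37, -21) + X(Q(T)) = 37 + (-34 + 7*(7 - 1*(-3))/(-5 - 3))/((7*(7 - 1*(-3))/(-5 - 3))) = 37 + (-34 + 7*(7 + 3)/(-8))/((7*(7 + 3)/(-8))) = 37 + (-34 + 7*(-1/8)*10)/((7*(-1/8)*10)) = 37 + (-34 - 35/4)/(-35/4) = 37 - 4/35*(-171/4) = 37 + 171/35 = 1466/35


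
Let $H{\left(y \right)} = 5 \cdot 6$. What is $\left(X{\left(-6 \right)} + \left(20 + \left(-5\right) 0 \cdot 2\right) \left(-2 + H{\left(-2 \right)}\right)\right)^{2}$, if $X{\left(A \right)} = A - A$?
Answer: $313600$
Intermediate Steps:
$X{\left(A \right)} = 0$
$H{\left(y \right)} = 30$
$\left(X{\left(-6 \right)} + \left(20 + \left(-5\right) 0 \cdot 2\right) \left(-2 + H{\left(-2 \right)}\right)\right)^{2} = \left(0 + \left(20 + \left(-5\right) 0 \cdot 2\right) \left(-2 + 30\right)\right)^{2} = \left(0 + \left(20 + 0 \cdot 2\right) 28\right)^{2} = \left(0 + \left(20 + 0\right) 28\right)^{2} = \left(0 + 20 \cdot 28\right)^{2} = \left(0 + 560\right)^{2} = 560^{2} = 313600$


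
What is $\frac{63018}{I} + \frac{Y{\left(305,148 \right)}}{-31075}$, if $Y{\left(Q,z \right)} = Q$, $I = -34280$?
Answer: $- \frac{7874959}{4261004} \approx -1.8481$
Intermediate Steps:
$\frac{63018}{I} + \frac{Y{\left(305,148 \right)}}{-31075} = \frac{63018}{-34280} + \frac{305}{-31075} = 63018 \left(- \frac{1}{34280}\right) + 305 \left(- \frac{1}{31075}\right) = - \frac{31509}{17140} - \frac{61}{6215} = - \frac{7874959}{4261004}$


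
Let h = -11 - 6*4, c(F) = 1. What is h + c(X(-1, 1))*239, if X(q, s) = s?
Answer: 204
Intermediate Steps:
h = -35 (h = -11 - 24 = -35)
h + c(X(-1, 1))*239 = -35 + 1*239 = -35 + 239 = 204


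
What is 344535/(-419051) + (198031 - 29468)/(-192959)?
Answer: -137117622778/80859661909 ≈ -1.6957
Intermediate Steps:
344535/(-419051) + (198031 - 29468)/(-192959) = 344535*(-1/419051) + 168563*(-1/192959) = -344535/419051 - 168563/192959 = -137117622778/80859661909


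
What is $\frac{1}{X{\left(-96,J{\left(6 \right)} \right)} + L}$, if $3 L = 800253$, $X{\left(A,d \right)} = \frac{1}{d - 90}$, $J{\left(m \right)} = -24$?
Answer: $\frac{114}{30409613} \approx 3.7488 \cdot 10^{-6}$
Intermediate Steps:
$X{\left(A,d \right)} = \frac{1}{-90 + d}$
$L = 266751$ ($L = \frac{1}{3} \cdot 800253 = 266751$)
$\frac{1}{X{\left(-96,J{\left(6 \right)} \right)} + L} = \frac{1}{\frac{1}{-90 - 24} + 266751} = \frac{1}{\frac{1}{-114} + 266751} = \frac{1}{- \frac{1}{114} + 266751} = \frac{1}{\frac{30409613}{114}} = \frac{114}{30409613}$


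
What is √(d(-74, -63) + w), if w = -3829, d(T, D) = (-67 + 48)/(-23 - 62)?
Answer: I*√27662910/85 ≈ 61.877*I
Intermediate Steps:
d(T, D) = 19/85 (d(T, D) = -19/(-85) = -19*(-1/85) = 19/85)
√(d(-74, -63) + w) = √(19/85 - 3829) = √(-325446/85) = I*√27662910/85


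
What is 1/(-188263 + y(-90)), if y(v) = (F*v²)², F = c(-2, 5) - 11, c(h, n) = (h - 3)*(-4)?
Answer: 1/5314221737 ≈ 1.8817e-10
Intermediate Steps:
c(h, n) = 12 - 4*h (c(h, n) = (-3 + h)*(-4) = 12 - 4*h)
F = 9 (F = (12 - 4*(-2)) - 11 = (12 + 8) - 11 = 20 - 11 = 9)
y(v) = 81*v⁴ (y(v) = (9*v²)² = 81*v⁴)
1/(-188263 + y(-90)) = 1/(-188263 + 81*(-90)⁴) = 1/(-188263 + 81*65610000) = 1/(-188263 + 5314410000) = 1/5314221737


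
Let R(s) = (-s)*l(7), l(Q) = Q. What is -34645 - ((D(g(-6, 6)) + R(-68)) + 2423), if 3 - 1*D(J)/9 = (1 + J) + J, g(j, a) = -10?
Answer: -37742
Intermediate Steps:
D(J) = 18 - 18*J (D(J) = 27 - 9*((1 + J) + J) = 27 - 9*(1 + 2*J) = 27 + (-9 - 18*J) = 18 - 18*J)
R(s) = -7*s (R(s) = -s*7 = -7*s)
-34645 - ((D(g(-6, 6)) + R(-68)) + 2423) = -34645 - (((18 - 18*(-10)) - 7*(-68)) + 2423) = -34645 - (((18 + 180) + 476) + 2423) = -34645 - ((198 + 476) + 2423) = -34645 - (674 + 2423) = -34645 - 1*3097 = -34645 - 3097 = -37742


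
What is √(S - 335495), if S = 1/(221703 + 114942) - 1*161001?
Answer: I*√6251980021850195/112215 ≈ 704.63*I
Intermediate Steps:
S = -54200181644/336645 (S = 1/336645 - 161001 = -54200181644/336645 ≈ -1.6100e+5)
√(S - 335495) = √(-54200181644/336645 - 335495) = √(-167142895919/336645) = I*√6251980021850195/112215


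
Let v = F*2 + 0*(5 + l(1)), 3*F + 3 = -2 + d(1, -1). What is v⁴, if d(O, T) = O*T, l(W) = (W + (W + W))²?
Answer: 256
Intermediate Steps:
l(W) = 9*W² (l(W) = (W + 2*W)² = (3*W)² = 9*W²)
F = -2 (F = -1 + (-2 + 1*(-1))/3 = -1 + (-2 - 1)/3 = -1 + (⅓)*(-3) = -1 - 1 = -2)
v = -4 (v = -2*2 + 0*(5 + 9*1²) = -4 + 0*(5 + 9*1) = -4 + 0*(5 + 9) = -4 + 0*14 = -4 + 0 = -4)
v⁴ = (-4)⁴ = 256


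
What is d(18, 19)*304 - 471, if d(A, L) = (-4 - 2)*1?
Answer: -2295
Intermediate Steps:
d(A, L) = -6 (d(A, L) = -6*1 = -6)
d(18, 19)*304 - 471 = -6*304 - 471 = -1824 - 471 = -2295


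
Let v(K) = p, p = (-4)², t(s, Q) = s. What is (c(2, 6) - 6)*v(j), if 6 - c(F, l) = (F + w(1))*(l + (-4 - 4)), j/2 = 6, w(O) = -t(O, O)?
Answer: 32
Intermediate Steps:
w(O) = -O
j = 12 (j = 2*6 = 12)
p = 16
c(F, l) = 6 - (-1 + F)*(-8 + l) (c(F, l) = 6 - (F - 1*1)*(l + (-4 - 4)) = 6 - (F - 1)*(l - 8) = 6 - (-1 + F)*(-8 + l))
v(K) = 16
(c(2, 6) - 6)*v(j) = ((-2 + 6 + 8*2 - 1*2*6) - 6)*16 = ((-2 + 6 + 16 - 12) - 6)*16 = (8 - 6)*16 = 2*16 = 32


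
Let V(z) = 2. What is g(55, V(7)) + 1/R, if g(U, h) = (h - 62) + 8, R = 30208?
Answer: -1570815/30208 ≈ -52.000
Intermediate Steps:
g(U, h) = -54 + h (g(U, h) = (-62 + h) + 8 = -54 + h)
g(55, V(7)) + 1/R = (-54 + 2) + 1/30208 = -52 + 1/30208 = -1570815/30208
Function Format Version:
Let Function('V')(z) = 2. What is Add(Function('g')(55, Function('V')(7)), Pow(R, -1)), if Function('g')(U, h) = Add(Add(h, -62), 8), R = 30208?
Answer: Rational(-1570815, 30208) ≈ -52.000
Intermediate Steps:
Function('g')(U, h) = Add(-54, h) (Function('g')(U, h) = Add(Add(-62, h), 8) = Add(-54, h))
Add(Function('g')(55, Function('V')(7)), Pow(R, -1)) = Add(Add(-54, 2), Pow(30208, -1)) = Add(-52, Rational(1, 30208)) = Rational(-1570815, 30208)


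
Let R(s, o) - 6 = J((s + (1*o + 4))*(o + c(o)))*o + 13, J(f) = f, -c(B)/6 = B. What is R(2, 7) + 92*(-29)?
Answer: -5834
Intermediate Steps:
c(B) = -6*B
R(s, o) = 19 - 5*o²*(4 + o + s) (R(s, o) = 6 + (((s + (1*o + 4))*(o - 6*o))*o + 13) = 6 + (((s + (o + 4))*(-5*o))*o + 13) = 6 + (((s + (4 + o))*(-5*o))*o + 13) = 6 + (((4 + o + s)*(-5*o))*o + 13) = 6 + ((-5*o*(4 + o + s))*o + 13) = 6 + (-5*o²*(4 + o + s) + 13) = 6 + (13 - 5*o²*(4 + o + s)) = 19 - 5*o²*(4 + o + s))
R(2, 7) + 92*(-29) = (19 - 5*7²*(4 + 7 + 2)) + 92*(-29) = (19 - 5*49*13) - 2668 = (19 - 3185) - 2668 = -3166 - 2668 = -5834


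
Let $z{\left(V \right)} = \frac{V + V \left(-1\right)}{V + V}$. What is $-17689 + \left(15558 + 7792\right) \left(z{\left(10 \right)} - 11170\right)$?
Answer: $-260837189$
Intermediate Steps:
$z{\left(V \right)} = 0$ ($z{\left(V \right)} = \frac{V - V}{2 V} = 0 \frac{1}{2 V} = 0$)
$-17689 + \left(15558 + 7792\right) \left(z{\left(10 \right)} - 11170\right) = -17689 + \left(15558 + 7792\right) \left(0 - 11170\right) = -17689 + 23350 \left(-11170\right) = -17689 - 260819500 = -260837189$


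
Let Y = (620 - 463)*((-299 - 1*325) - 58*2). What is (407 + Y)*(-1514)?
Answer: 175280322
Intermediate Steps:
Y = -116180 (Y = 157*((-299 - 325) - 116) = 157*(-624 - 116) = 157*(-740) = -116180)
(407 + Y)*(-1514) = (407 - 116180)*(-1514) = -115773*(-1514) = 175280322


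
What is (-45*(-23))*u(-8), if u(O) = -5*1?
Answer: -5175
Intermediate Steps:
u(O) = -5
(-45*(-23))*u(-8) = -45*(-23)*(-5) = 1035*(-5) = -5175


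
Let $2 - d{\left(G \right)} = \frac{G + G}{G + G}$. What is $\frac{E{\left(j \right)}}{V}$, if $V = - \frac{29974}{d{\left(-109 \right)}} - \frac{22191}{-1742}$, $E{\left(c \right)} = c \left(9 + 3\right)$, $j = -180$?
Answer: $\frac{289440}{4014809} \approx 0.072093$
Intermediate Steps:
$E{\left(c \right)} = 12 c$ ($E{\left(c \right)} = c 12 = 12 c$)
$d{\left(G \right)} = 1$ ($d{\left(G \right)} = 2 - \frac{G + G}{G + G} = 2 - \frac{2 G}{2 G} = 2 - 2 G \frac{1}{2 G} = 2 - 1 = 1$)
$V = - \frac{4014809}{134}$ ($V = - \frac{29974}{1} - \frac{22191}{-1742} = \left(-29974\right) 1 - - \frac{1707}{134} = -29974 + \frac{1707}{134} = - \frac{4014809}{134} \approx -29961.0$)
$\frac{E{\left(j \right)}}{V} = \frac{12 \left(-180\right)}{- \frac{4014809}{134}} = \left(-2160\right) \left(- \frac{134}{4014809}\right) = \frac{289440}{4014809}$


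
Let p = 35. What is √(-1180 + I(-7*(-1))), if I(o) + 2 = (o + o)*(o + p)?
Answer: 3*I*√66 ≈ 24.372*I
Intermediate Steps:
I(o) = -2 + 2*o*(35 + o) (I(o) = -2 + (o + o)*(o + 35) = -2 + (2*o)*(35 + o) = -2 + 2*o*(35 + o))
√(-1180 + I(-7*(-1))) = √(-1180 + (-2 + 2*(-7*(-1))² + 70*(-7*(-1)))) = √(-1180 + (-2 + 2*7² + 70*7)) = √(-1180 + (-2 + 2*49 + 490)) = √(-1180 + (-2 + 98 + 490)) = √(-1180 + 586) = √(-594) = 3*I*√66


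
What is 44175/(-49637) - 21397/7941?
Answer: -1412876564/394167417 ≈ -3.5845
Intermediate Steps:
44175/(-49637) - 21397/7941 = 44175*(-1/49637) - 21397*1/7941 = -44175/49637 - 21397/7941 = -1412876564/394167417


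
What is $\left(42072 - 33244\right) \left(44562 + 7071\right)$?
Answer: $455816124$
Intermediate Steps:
$\left(42072 - 33244\right) \left(44562 + 7071\right) = 8828 \cdot 51633 = 455816124$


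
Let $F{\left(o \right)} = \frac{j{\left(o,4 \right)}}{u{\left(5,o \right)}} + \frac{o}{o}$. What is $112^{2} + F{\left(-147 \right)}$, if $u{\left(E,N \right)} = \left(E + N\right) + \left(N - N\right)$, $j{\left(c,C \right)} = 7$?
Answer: $\frac{1781383}{142} \approx 12545.0$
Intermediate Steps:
$u{\left(E,N \right)} = E + N$ ($u{\left(E,N \right)} = \left(E + N\right) + 0 = E + N$)
$F{\left(o \right)} = 1 + \frac{7}{5 + o}$ ($F{\left(o \right)} = \frac{7}{5 + o} + \frac{o}{o} = \frac{7}{5 + o} + 1 = 1 + \frac{7}{5 + o}$)
$112^{2} + F{\left(-147 \right)} = 112^{2} + \frac{12 - 147}{5 - 147} = 12544 + \frac{1}{-142} \left(-135\right) = 12544 - - \frac{135}{142} = 12544 + \frac{135}{142} = \frac{1781383}{142}$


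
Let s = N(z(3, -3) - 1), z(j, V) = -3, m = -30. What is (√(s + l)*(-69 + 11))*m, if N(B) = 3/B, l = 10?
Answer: 870*√37 ≈ 5292.0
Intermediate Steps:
s = -¾ (s = 3/(-3 - 1) = 3/(-4) = 3*(-¼) = -¾ ≈ -0.75000)
(√(s + l)*(-69 + 11))*m = (√(-¾ + 10)*(-69 + 11))*(-30) = (√(37/4)*(-58))*(-30) = ((√37/2)*(-58))*(-30) = -29*√37*(-30) = 870*√37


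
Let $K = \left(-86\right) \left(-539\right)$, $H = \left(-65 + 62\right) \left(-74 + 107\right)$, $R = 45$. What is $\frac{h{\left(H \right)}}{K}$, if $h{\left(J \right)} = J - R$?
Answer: $- \frac{72}{23177} \approx -0.0031065$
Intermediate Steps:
$H = -99$ ($H = \left(-3\right) 33 = -99$)
$h{\left(J \right)} = -45 + J$ ($h{\left(J \right)} = J - 45 = -45 + J$)
$K = 46354$
$\frac{h{\left(H \right)}}{K} = \frac{-45 - 99}{46354} = \left(-144\right) \frac{1}{46354} = - \frac{72}{23177}$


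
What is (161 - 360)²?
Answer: 39601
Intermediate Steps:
(161 - 360)² = (-199)² = 39601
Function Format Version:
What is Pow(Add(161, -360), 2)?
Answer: 39601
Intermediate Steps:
Pow(Add(161, -360), 2) = Pow(-199, 2) = 39601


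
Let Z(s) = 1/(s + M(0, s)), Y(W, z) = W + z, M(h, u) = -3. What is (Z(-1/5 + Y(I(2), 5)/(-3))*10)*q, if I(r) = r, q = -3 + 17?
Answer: -2100/83 ≈ -25.301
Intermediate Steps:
q = 14
Z(s) = 1/(-3 + s) (Z(s) = 1/(s - 3) = 1/(-3 + s))
(Z(-1/5 + Y(I(2), 5)/(-3))*10)*q = (10/(-3 + (-1/5 + (2 + 5)/(-3))))*14 = (10/(-3 + (-1*⅕ + 7*(-⅓))))*14 = (10/(-3 + (-⅕ - 7/3)))*14 = (10/(-3 - 38/15))*14 = (10/(-83/15))*14 = -15/83*10*14 = -150/83*14 = -2100/83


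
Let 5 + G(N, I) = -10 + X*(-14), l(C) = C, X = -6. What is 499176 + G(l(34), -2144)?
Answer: 499245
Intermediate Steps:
G(N, I) = 69 (G(N, I) = -5 + (-10 - 6*(-14)) = -5 + (-10 + 84) = -5 + 74 = 69)
499176 + G(l(34), -2144) = 499176 + 69 = 499245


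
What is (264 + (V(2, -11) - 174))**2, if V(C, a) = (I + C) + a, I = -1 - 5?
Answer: 5625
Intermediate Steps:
I = -6
V(C, a) = -6 + C + a (V(C, a) = (-6 + C) + a = -6 + C + a)
(264 + (V(2, -11) - 174))**2 = (264 + ((-6 + 2 - 11) - 174))**2 = (264 + (-15 - 174))**2 = (264 - 189)**2 = 75**2 = 5625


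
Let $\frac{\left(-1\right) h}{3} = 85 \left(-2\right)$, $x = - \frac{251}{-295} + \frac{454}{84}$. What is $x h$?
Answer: $\frac{1317619}{413} \approx 3190.4$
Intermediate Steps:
$x = \frac{77507}{12390}$ ($x = \left(-251\right) \left(- \frac{1}{295}\right) + 454 \cdot \frac{1}{84} = \frac{251}{295} + \frac{227}{42} = \frac{77507}{12390} \approx 6.2556$)
$h = 510$ ($h = - 3 \cdot 85 \left(-2\right) = \left(-3\right) \left(-170\right) = 510$)
$x h = \frac{77507}{12390} \cdot 510 = \frac{1317619}{413}$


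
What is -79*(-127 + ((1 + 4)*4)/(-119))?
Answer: 1195507/119 ≈ 10046.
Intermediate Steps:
-79*(-127 + ((1 + 4)*4)/(-119)) = -79*(-127 + (5*4)*(-1/119)) = -79*(-127 + 20*(-1/119)) = -79*(-127 - 20/119) = -79*(-15133/119) = 1195507/119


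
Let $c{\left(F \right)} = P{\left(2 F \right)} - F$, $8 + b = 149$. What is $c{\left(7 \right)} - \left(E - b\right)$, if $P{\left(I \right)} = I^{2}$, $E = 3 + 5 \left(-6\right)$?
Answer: $357$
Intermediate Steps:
$b = 141$ ($b = -8 + 149 = 141$)
$E = -27$ ($E = 3 - 30 = -27$)
$c{\left(F \right)} = - F + 4 F^{2}$ ($c{\left(F \right)} = \left(2 F\right)^{2} - F = 4 F^{2} - F = - F + 4 F^{2}$)
$c{\left(7 \right)} - \left(E - b\right) = 7 \left(-1 + 4 \cdot 7\right) + \left(141 - -27\right) = 7 \left(-1 + 28\right) + \left(141 + 27\right) = 7 \cdot 27 + 168 = 189 + 168 = 357$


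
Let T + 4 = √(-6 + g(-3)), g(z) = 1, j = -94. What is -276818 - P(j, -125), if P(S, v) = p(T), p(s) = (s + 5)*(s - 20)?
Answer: -276789 + 23*I*√5 ≈ -2.7679e+5 + 51.43*I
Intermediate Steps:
T = -4 + I*√5 (T = -4 + √(-6 + 1) = -4 + √(-5) = -4 + I*√5 ≈ -4.0 + 2.2361*I)
p(s) = (-20 + s)*(5 + s) (p(s) = (5 + s)*(-20 + s) = (-20 + s)*(5 + s))
P(S, v) = -40 + (-4 + I*√5)² - 15*I*√5 (P(S, v) = -100 + (-4 + I*√5)² - 15*(-4 + I*√5) = -100 + (-4 + I*√5)² + (60 - 15*I*√5) = -40 + (-4 + I*√5)² - 15*I*√5)
-276818 - P(j, -125) = -276818 - (-29 - 23*I*√5) = -276818 + (29 + 23*I*√5) = -276789 + 23*I*√5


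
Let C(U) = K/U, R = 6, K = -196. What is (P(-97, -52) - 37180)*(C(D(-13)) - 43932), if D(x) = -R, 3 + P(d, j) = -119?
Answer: 1637532932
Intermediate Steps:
P(d, j) = -122 (P(d, j) = -3 - 119 = -122)
D(x) = -6 (D(x) = -1*6 = -6)
C(U) = -196/U
(P(-97, -52) - 37180)*(C(D(-13)) - 43932) = (-122 - 37180)*(-196/(-6) - 43932) = -37302*(-196*(-⅙) - 43932) = -37302*(98/3 - 43932) = -37302*(-131698/3) = 1637532932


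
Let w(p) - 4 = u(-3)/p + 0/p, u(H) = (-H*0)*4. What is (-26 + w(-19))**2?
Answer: 484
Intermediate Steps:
u(H) = 0 (u(H) = 0*4 = 0)
w(p) = 4 (w(p) = 4 + (0/p + 0/p) = 4 + (0 + 0) = 4 + 0 = 4)
(-26 + w(-19))**2 = (-26 + 4)**2 = (-22)**2 = 484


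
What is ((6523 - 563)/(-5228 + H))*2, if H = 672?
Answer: -2980/1139 ≈ -2.6163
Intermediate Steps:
((6523 - 563)/(-5228 + H))*2 = ((6523 - 563)/(-5228 + 672))*2 = (5960/(-4556))*2 = (5960*(-1/4556))*2 = -1490/1139*2 = -2980/1139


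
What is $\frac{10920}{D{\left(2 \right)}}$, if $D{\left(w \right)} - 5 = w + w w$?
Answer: $\frac{10920}{11} \approx 992.73$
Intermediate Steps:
$D{\left(w \right)} = 5 + w + w^{2}$ ($D{\left(w \right)} = 5 + \left(w + w w\right) = 5 + \left(w + w^{2}\right) = 5 + w + w^{2}$)
$\frac{10920}{D{\left(2 \right)}} = \frac{10920}{5 + 2 + 2^{2}} = \frac{10920}{5 + 2 + 4} = \frac{10920}{11}$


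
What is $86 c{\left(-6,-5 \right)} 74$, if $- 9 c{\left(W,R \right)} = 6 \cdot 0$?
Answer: $0$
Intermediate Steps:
$c{\left(W,R \right)} = 0$ ($c{\left(W,R \right)} = - \frac{6 \cdot 0}{9} = \left(- \frac{1}{9}\right) 0 = 0$)
$86 c{\left(-6,-5 \right)} 74 = 86 \cdot 0 \cdot 74 = 0 \cdot 74 = 0$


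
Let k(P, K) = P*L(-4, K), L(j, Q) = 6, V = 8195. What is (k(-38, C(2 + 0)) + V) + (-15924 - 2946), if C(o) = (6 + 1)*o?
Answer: -10903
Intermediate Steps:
C(o) = 7*o
k(P, K) = 6*P (k(P, K) = P*6 = 6*P)
(k(-38, C(2 + 0)) + V) + (-15924 - 2946) = (6*(-38) + 8195) + (-15924 - 2946) = (-228 + 8195) - 18870 = 7967 - 18870 = -10903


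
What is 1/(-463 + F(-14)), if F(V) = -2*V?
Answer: -1/435 ≈ -0.0022989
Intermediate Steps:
1/(-463 + F(-14)) = 1/(-463 - 2*(-14)) = 1/(-463 + 28) = 1/(-435) = -1/435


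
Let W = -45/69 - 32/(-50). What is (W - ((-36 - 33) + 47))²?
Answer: 159845449/330625 ≈ 483.46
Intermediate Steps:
W = -7/575 (W = -45*1/69 - 32*(-1/50) = -15/23 + 16/25 = -7/575 ≈ -0.012174)
(W - ((-36 - 33) + 47))² = (-7/575 - ((-36 - 33) + 47))² = (-7/575 - (-69 + 47))² = (-7/575 - 1*(-22))² = (-7/575 + 22)² = (12643/575)² = 159845449/330625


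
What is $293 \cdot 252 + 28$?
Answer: $73864$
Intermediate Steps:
$293 \cdot 252 + 28 = 73836 + 28 = 73864$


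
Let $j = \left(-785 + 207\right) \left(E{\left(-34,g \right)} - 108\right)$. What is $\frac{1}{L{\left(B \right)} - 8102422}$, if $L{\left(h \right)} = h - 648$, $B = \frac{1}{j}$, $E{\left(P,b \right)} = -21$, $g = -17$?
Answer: $- \frac{74562}{604181105339} \approx -1.2341 \cdot 10^{-7}$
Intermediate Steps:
$j = 74562$ ($j = \left(-785 + 207\right) \left(-21 - 108\right) = \left(-578\right) \left(-129\right) = 74562$)
$B = \frac{1}{74562} \approx 1.3412 \cdot 10^{-5}$
$L{\left(h \right)} = -648 + h$ ($L{\left(h \right)} = h - 648 = -648 + h$)
$\frac{1}{L{\left(B \right)} - 8102422} = \frac{1}{\left(-648 + \frac{1}{74562}\right) - 8102422} = \frac{1}{- \frac{48316175}{74562} - 8102422} = \frac{1}{- \frac{604181105339}{74562}} = - \frac{74562}{604181105339}$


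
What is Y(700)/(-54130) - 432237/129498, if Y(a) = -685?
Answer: -388471378/116828779 ≈ -3.3251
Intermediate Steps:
Y(700)/(-54130) - 432237/129498 = -685/(-54130) - 432237/129498 = -685*(-1/54130) - 432237*1/129498 = 137/10826 - 144079/43166 = -388471378/116828779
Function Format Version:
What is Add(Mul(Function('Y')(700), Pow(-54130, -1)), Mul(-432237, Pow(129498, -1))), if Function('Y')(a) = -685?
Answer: Rational(-388471378, 116828779) ≈ -3.3251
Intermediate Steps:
Add(Mul(Function('Y')(700), Pow(-54130, -1)), Mul(-432237, Pow(129498, -1))) = Add(Mul(-685, Pow(-54130, -1)), Mul(-432237, Pow(129498, -1))) = Add(Mul(-685, Rational(-1, 54130)), Mul(-432237, Rational(1, 129498))) = Add(Rational(137, 10826), Rational(-144079, 43166)) = Rational(-388471378, 116828779)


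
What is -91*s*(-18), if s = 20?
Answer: 32760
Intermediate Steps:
-91*s*(-18) = -91*20*(-18) = -1820*(-18) = 32760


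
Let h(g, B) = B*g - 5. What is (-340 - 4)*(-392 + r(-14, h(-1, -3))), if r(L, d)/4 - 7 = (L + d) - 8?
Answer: 158240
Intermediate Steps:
h(g, B) = -5 + B*g
r(L, d) = -4 + 4*L + 4*d (r(L, d) = 28 + 4*((L + d) - 8) = 28 + 4*(-8 + L + d) = 28 + (-32 + 4*L + 4*d) = -4 + 4*L + 4*d)
(-340 - 4)*(-392 + r(-14, h(-1, -3))) = (-340 - 4)*(-392 + (-4 + 4*(-14) + 4*(-5 - 3*(-1)))) = -344*(-392 + (-4 - 56 + 4*(-5 + 3))) = -344*(-392 + (-4 - 56 + 4*(-2))) = -344*(-392 + (-4 - 56 - 8)) = -344*(-392 - 68) = -344*(-460) = 158240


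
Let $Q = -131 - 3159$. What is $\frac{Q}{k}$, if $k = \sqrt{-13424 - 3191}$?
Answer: $\frac{658 i \sqrt{16615}}{3323} \approx 25.524 i$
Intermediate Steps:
$Q = -3290$ ($Q = -131 - 3159 = -3290$)
$k = i \sqrt{16615}$ ($k = \sqrt{-16615} = i \sqrt{16615} \approx 128.9 i$)
$\frac{Q}{k} = - \frac{3290}{i \sqrt{16615}} = - 3290 \left(- \frac{i \sqrt{16615}}{16615}\right) = \frac{658 i \sqrt{16615}}{3323}$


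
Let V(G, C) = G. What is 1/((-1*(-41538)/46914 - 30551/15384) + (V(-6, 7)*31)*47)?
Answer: -17183928/150240809267 ≈ -0.00011438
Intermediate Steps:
1/((-1*(-41538)/46914 - 30551/15384) + (V(-6, 7)*31)*47) = 1/((-1*(-41538)/46914 - 30551/15384) - 6*31*47) = 1/((41538*(1/46914) - 30551*1/15384) - 186*47) = 1/((989/1117 - 30551/15384) - 8742) = 1/(-18910691/17183928 - 8742) = 1/(-150240809267/17183928) = -17183928/150240809267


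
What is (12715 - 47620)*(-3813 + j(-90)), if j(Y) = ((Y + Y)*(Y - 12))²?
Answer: -11765979395235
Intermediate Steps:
j(Y) = 4*Y²*(-12 + Y)² (j(Y) = ((2*Y)*(-12 + Y))² = (2*Y*(-12 + Y))² = 4*Y²*(-12 + Y)²)
(12715 - 47620)*(-3813 + j(-90)) = (12715 - 47620)*(-3813 + 4*(-90)²*(-12 - 90)²) = -34905*(-3813 + 4*8100*(-102)²) = -34905*(-3813 + 4*8100*10404) = -34905*(-3813 + 337089600) = -34905*337085787 = -11765979395235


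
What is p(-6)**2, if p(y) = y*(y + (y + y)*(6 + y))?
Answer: 1296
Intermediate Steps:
p(y) = y*(y + 2*y*(6 + y)) (p(y) = y*(y + (2*y)*(6 + y)) = y*(y + 2*y*(6 + y)))
p(-6)**2 = ((-6)**2*(13 + 2*(-6)))**2 = (36*(13 - 12))**2 = (36*1)**2 = 36**2 = 1296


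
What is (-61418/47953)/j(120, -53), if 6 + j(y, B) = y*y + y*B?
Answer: -30709/192627201 ≈ -0.00015942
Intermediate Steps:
j(y, B) = -6 + y**2 + B*y (j(y, B) = -6 + (y*y + y*B) = -6 + (y**2 + B*y) = -6 + y**2 + B*y)
(-61418/47953)/j(120, -53) = (-61418/47953)/(-6 + 120**2 - 53*120) = (-61418*1/47953)/(-6 + 14400 - 6360) = -61418/47953/8034 = -61418/47953*1/8034 = -30709/192627201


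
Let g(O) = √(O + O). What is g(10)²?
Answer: 20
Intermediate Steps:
g(O) = √2*√O (g(O) = √(2*O) = √2*√O)
g(10)² = (√2*√10)² = (2*√5)² = 20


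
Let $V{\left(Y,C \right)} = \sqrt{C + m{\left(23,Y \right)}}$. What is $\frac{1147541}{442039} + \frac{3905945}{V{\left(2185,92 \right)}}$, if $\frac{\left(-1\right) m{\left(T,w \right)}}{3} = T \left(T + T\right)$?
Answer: $\frac{1147541}{442039} - \frac{3905945 i \sqrt{3082}}{3082} \approx 2.596 - 70357.0 i$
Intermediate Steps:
$m{\left(T,w \right)} = - 6 T^{2}$ ($m{\left(T,w \right)} = - 3 T \left(T + T\right) = - 3 T 2 T = - 3 \cdot 2 T^{2} = - 6 T^{2}$)
$V{\left(Y,C \right)} = \sqrt{-3174 + C}$ ($V{\left(Y,C \right)} = \sqrt{C - 6 \cdot 23^{2}} = \sqrt{C - 3174} = \sqrt{-3174 + C}$)
$\frac{1147541}{442039} + \frac{3905945}{V{\left(2185,92 \right)}} = \frac{1147541}{442039} + \frac{3905945}{\sqrt{-3174 + 92}} = 1147541 \cdot \frac{1}{442039} + \frac{3905945}{\sqrt{-3082}} = \frac{1147541}{442039} + \frac{3905945}{i \sqrt{3082}} = \frac{1147541}{442039} + 3905945 \left(- \frac{i \sqrt{3082}}{3082}\right) = \frac{1147541}{442039} - \frac{3905945 i \sqrt{3082}}{3082}$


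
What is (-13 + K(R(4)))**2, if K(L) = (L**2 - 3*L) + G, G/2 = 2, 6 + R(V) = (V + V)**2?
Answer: 10118761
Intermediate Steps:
R(V) = -6 + 4*V**2 (R(V) = -6 + (V + V)**2 = -6 + (2*V)**2 = -6 + 4*V**2)
G = 4 (G = 2*2 = 4)
K(L) = 4 + L**2 - 3*L (K(L) = (L**2 - 3*L) + 4 = 4 + L**2 - 3*L)
(-13 + K(R(4)))**2 = (-13 + (4 + (-6 + 4*4**2)**2 - 3*(-6 + 4*4**2)))**2 = (-13 + (4 + (-6 + 4*16)**2 - 3*(-6 + 4*16)))**2 = (-13 + (4 + (-6 + 64)**2 - 3*(-6 + 64)))**2 = (-13 + (4 + 58**2 - 3*58))**2 = (-13 + (4 + 3364 - 174))**2 = (-13 + 3194)**2 = 3181**2 = 10118761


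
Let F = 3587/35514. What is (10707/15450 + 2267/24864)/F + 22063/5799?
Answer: 2567817515407373/221963449520400 ≈ 11.569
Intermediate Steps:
F = 3587/35514 (F = 3587*(1/35514) = 3587/35514 ≈ 0.10100)
(10707/15450 + 2267/24864)/F + 22063/5799 = (10707/15450 + 2267/24864)/(3587/35514) + 22063/5799 = (10707*(1/15450) + 2267*(1/24864))*(35514/3587) + 22063*(1/5799) = (3569/5150 + 2267/24864)*(35514/3587) + 22063/5799 = (50207333/64024800)*(35514/3587) + 22063/5799 = 297177204027/38276159600 + 22063/5799 = 2567817515407373/221963449520400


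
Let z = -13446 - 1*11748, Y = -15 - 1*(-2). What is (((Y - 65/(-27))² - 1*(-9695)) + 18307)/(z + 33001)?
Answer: 20495254/5691303 ≈ 3.6012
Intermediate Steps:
Y = -13 (Y = -15 + 2 = -13)
z = -25194 (z = -13446 - 11748 = -25194)
(((Y - 65/(-27))² - 1*(-9695)) + 18307)/(z + 33001) = (((-13 - 65/(-27))² - 1*(-9695)) + 18307)/(-25194 + 33001) = (((-13 - 65*(-1/27))² + 9695) + 18307)/7807 = (((-13 + 65/27)² + 9695) + 18307)*(1/7807) = (((-286/27)² + 9695) + 18307)*(1/7807) = ((81796/729 + 9695) + 18307)*(1/7807) = (7149451/729 + 18307)*(1/7807) = (20495254/729)*(1/7807) = 20495254/5691303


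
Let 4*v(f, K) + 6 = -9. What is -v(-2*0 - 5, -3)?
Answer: 15/4 ≈ 3.7500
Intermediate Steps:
v(f, K) = -15/4 (v(f, K) = -3/2 + (¼)*(-9) = -3/2 - 9/4 = -15/4)
-v(-2*0 - 5, -3) = -1*(-15/4) = 15/4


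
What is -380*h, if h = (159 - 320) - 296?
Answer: 173660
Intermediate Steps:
h = -457 (h = -161 - 296 = -457)
-380*h = -380*(-457) = 173660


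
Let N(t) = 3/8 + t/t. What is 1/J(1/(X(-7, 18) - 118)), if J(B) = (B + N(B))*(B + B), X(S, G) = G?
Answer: -10000/273 ≈ -36.630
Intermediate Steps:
N(t) = 11/8 (N(t) = 3*(⅛) + 1 = 3/8 + 1 = 11/8)
J(B) = 2*B*(11/8 + B) (J(B) = (B + 11/8)*(B + B) = (11/8 + B)*(2*B) = 2*B*(11/8 + B))
1/J(1/(X(-7, 18) - 118)) = 1/((11 + 8/(18 - 118))/(4*(18 - 118))) = 1/((¼)*(11 + 8/(-100))/(-100)) = 1/((¼)*(-1/100)*(11 + 8*(-1/100))) = 1/((¼)*(-1/100)*(11 - 2/25)) = 1/((¼)*(-1/100)*(273/25)) = 1/(-273/10000) = -10000/273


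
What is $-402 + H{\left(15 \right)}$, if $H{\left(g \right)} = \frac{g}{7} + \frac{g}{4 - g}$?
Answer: $- \frac{30894}{77} \approx -401.22$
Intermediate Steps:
$H{\left(g \right)} = \frac{g}{7} + \frac{g}{4 - g}$ ($H{\left(g \right)} = g \frac{1}{7} + \frac{g}{4 - g} = \frac{g}{7} + \frac{g}{4 - g}$)
$-402 + H{\left(15 \right)} = -402 + \frac{1}{7} \cdot 15 \frac{1}{-4 + 15} \left(-11 + 15\right) = -402 + \frac{1}{7} \cdot 15 \cdot \frac{1}{11} \cdot 4 = -402 + \frac{60}{77} = - \frac{30894}{77}$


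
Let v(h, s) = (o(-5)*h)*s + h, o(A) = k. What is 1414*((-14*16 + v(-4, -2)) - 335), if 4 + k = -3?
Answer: -875266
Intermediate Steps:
k = -7 (k = -4 - 3 = -7)
o(A) = -7
v(h, s) = h - 7*h*s (v(h, s) = (-7*h)*s + h = -7*h*s + h = h - 7*h*s)
1414*((-14*16 + v(-4, -2)) - 335) = 1414*((-14*16 - 4*(1 - 7*(-2))) - 335) = 1414*((-224 - 4*(1 + 14)) - 335) = 1414*((-224 - 4*15) - 335) = 1414*((-224 - 60) - 335) = 1414*(-284 - 335) = 1414*(-619) = -875266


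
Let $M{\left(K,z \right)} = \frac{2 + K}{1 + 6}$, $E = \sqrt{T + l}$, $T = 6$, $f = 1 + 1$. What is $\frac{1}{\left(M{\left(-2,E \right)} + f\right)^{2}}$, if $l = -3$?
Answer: $\frac{1}{4} \approx 0.25$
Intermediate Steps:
$f = 2$
$E = \sqrt{3}$ ($E = \sqrt{6 - 3} = \sqrt{3} \approx 1.732$)
$M{\left(K,z \right)} = \frac{2}{7} + \frac{K}{7}$ ($M{\left(K,z \right)} = \frac{2 + K}{7} = \left(2 + K\right) \frac{1}{7} = \frac{2}{7} + \frac{K}{7}$)
$\frac{1}{\left(M{\left(-2,E \right)} + f\right)^{2}} = \frac{1}{\left(\left(\frac{2}{7} + \frac{1}{7} \left(-2\right)\right) + 2\right)^{2}} = \frac{1}{\left(\left(\frac{2}{7} - \frac{2}{7}\right) + 2\right)^{2}} = \frac{1}{\left(0 + 2\right)^{2}} = \frac{1}{2^{2}} = \frac{1}{4}$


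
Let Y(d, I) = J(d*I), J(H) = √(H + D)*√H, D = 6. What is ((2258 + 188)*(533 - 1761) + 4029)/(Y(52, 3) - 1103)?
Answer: 3308623877/1191337 + 53993862*√78/1191337 ≈ 3177.5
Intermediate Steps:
J(H) = √H*√(6 + H) (J(H) = √(H + 6)*√H = √(6 + H)*√H = √H*√(6 + H))
Y(d, I) = √(I*d)*√(6 + I*d) (Y(d, I) = √(d*I)*√(6 + d*I) = √(I*d)*√(6 + I*d))
((2258 + 188)*(533 - 1761) + 4029)/(Y(52, 3) - 1103) = ((2258 + 188)*(533 - 1761) + 4029)/(√(3*52)*√(6 + 3*52) - 1103) = (2446*(-1228) + 4029)/(√156*√(6 + 156) - 1103) = (-3003688 + 4029)/((2*√39)*√162 - 1103) = -2999659/((2*√39)*(9*√2) - 1103) = -2999659/(18*√78 - 1103) = -2999659/(-1103 + 18*√78)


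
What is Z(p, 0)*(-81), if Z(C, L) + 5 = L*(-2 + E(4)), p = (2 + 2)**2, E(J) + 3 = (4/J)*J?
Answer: 405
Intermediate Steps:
E(J) = 1 (E(J) = -3 + (4/J)*J = -3 + 4 = 1)
p = 16 (p = 4**2 = 16)
Z(C, L) = -5 - L (Z(C, L) = -5 + L*(-2 + 1) = -5 + L*(-1) = -5 - L)
Z(p, 0)*(-81) = (-5 - 1*0)*(-81) = (-5 + 0)*(-81) = -5*(-81) = 405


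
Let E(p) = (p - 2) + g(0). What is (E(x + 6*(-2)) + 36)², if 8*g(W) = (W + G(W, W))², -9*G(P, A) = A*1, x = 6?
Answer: 784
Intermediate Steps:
G(P, A) = -A/9
g(W) = 8*W²/81 (g(W) = (W - W/9)²/8 = (8*W/9)²/8 = (64*W²/81)/8 = 8*W²/81)
E(p) = -2 + p (E(p) = (p - 2) + (8/81)*0² = (-2 + p) + (8/81)*0 = (-2 + p) + 0 = -2 + p)
(E(x + 6*(-2)) + 36)² = ((-2 + (6 + 6*(-2))) + 36)² = ((-2 + (6 - 12)) + 36)² = ((-2 - 6) + 36)² = (-8 + 36)² = 28² = 784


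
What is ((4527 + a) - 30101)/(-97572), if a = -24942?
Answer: 73/141 ≈ 0.51773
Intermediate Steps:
((4527 + a) - 30101)/(-97572) = ((4527 - 24942) - 30101)/(-97572) = (-20415 - 30101)*(-1/97572) = -50516*(-1/97572) = 73/141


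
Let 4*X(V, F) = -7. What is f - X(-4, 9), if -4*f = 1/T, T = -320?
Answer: 2241/1280 ≈ 1.7508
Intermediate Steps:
f = 1/1280 (f = -¼/(-320) = -¼*(-1/320) = 1/1280 ≈ 0.00078125)
X(V, F) = -7/4 (X(V, F) = (¼)*(-7) = -7/4)
f - X(-4, 9) = 1/1280 - 1*(-7/4) = 1/1280 + 7/4 = 2241/1280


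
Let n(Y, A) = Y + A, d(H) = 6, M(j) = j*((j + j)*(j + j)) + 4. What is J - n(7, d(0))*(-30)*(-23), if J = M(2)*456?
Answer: 7446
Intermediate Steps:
M(j) = 4 + 4*j³ (M(j) = j*((2*j)*(2*j)) + 4 = j*(4*j²) + 4 = 4*j³ + 4 = 4 + 4*j³)
n(Y, A) = A + Y
J = 16416 (J = (4 + 4*2³)*456 = (4 + 4*8)*456 = (4 + 32)*456 = 36*456 = 16416)
J - n(7, d(0))*(-30)*(-23) = 16416 - (6 + 7)*(-30)*(-23) = 16416 - 13*(-30)*(-23) = 16416 - (-390)*(-23) = 16416 - 1*8970 = 16416 - 8970 = 7446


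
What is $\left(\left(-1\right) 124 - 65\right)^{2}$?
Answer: $35721$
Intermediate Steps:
$\left(\left(-1\right) 124 - 65\right)^{2} = \left(-124 - 65\right)^{2} = \left(-189\right)^{2} = 35721$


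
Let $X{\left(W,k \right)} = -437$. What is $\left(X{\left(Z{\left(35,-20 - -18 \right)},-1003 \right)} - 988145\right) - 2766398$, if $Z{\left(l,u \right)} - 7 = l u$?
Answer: $-3754980$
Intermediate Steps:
$Z{\left(l,u \right)} = 7 + l u$
$\left(X{\left(Z{\left(35,-20 - -18 \right)},-1003 \right)} - 988145\right) - 2766398 = \left(-437 - 988145\right) - 2766398 = -988582 - 2766398 = -3754980$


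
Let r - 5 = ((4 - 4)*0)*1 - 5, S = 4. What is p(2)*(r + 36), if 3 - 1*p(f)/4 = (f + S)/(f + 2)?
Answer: 216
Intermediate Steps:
p(f) = 12 - 4*(4 + f)/(2 + f) (p(f) = 12 - 4*(f + 4)/(f + 2) = 12 - 4*(4 + f)/(2 + f))
r = 0 (r = 5 + (((4 - 4)*0)*1 - 5) = 5 + ((0*0)*1 - 5) = 5 + (0*1 - 5) = 5 + (0 - 5) = 5 - 5 = 0)
p(2)*(r + 36) = (8*(1 + 2)/(2 + 2))*(0 + 36) = (8*3/4)*36 = (8*(1/4)*3)*36 = 6*36 = 216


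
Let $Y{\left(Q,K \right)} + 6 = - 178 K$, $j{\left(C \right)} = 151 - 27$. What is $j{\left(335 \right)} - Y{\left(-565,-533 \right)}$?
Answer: $-94744$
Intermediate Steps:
$j{\left(C \right)} = 124$
$Y{\left(Q,K \right)} = -6 - 178 K$
$j{\left(335 \right)} - Y{\left(-565,-533 \right)} = 124 - \left(-6 - -94874\right) = 124 - \left(-6 + 94874\right) = 124 - 94868 = -94744$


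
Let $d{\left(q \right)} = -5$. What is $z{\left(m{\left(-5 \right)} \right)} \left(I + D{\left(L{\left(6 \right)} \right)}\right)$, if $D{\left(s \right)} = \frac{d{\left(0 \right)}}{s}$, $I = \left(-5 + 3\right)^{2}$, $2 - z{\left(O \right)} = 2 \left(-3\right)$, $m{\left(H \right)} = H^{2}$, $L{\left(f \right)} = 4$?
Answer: $22$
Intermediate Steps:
$z{\left(O \right)} = 8$ ($z{\left(O \right)} = 2 - 2 \left(-3\right) = 2 - -6 = 2 + 6 = 8$)
$I = 4$ ($I = \left(-2\right)^{2} = 4$)
$D{\left(s \right)} = - \frac{5}{s}$
$z{\left(m{\left(-5 \right)} \right)} \left(I + D{\left(L{\left(6 \right)} \right)}\right) = 8 \left(4 - \frac{5}{4}\right) = 8 \cdot \frac{11}{4} = 22$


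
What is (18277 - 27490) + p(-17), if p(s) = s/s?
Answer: -9212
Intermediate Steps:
p(s) = 1
(18277 - 27490) + p(-17) = (18277 - 27490) + 1 = -9213 + 1 = -9212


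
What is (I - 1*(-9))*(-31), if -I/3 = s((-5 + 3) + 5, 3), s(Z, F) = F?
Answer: 0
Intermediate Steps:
I = -9 (I = -3*3 = -9)
(I - 1*(-9))*(-31) = (-9 - 1*(-9))*(-31) = (-9 + 9)*(-31) = 0*(-31) = 0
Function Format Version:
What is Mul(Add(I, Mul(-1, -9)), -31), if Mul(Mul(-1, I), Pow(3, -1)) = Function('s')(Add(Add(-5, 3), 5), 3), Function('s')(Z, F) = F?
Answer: 0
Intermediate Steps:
I = -9 (I = Mul(-3, 3) = -9)
Mul(Add(I, Mul(-1, -9)), -31) = Mul(Add(-9, Mul(-1, -9)), -31) = Mul(Add(-9, 9), -31) = Mul(0, -31) = 0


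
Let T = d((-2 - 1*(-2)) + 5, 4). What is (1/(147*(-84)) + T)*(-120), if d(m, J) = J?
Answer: -493910/1029 ≈ -479.99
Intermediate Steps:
T = 4
(1/(147*(-84)) + T)*(-120) = (1/(147*(-84)) + 4)*(-120) = ((1/147)*(-1/84) + 4)*(-120) = (-1/12348 + 4)*(-120) = (49391/12348)*(-120) = -493910/1029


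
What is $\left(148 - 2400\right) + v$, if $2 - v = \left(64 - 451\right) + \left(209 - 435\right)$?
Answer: $-1637$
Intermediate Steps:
$v = 615$ ($v = 2 - \left(\left(64 - 451\right) + \left(209 - 435\right)\right) = 2 - \left(-387 - 226\right) = 2 - -613 = 2 + 613 = 615$)
$\left(148 - 2400\right) + v = \left(148 - 2400\right) + 615 = -2252 + 615 = -1637$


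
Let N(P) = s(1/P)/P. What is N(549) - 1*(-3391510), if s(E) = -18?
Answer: 206882108/61 ≈ 3.3915e+6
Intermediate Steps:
N(P) = -18/P
N(549) - 1*(-3391510) = -18/549 - 1*(-3391510) = -18*1/549 + 3391510 = -2/61 + 3391510 = 206882108/61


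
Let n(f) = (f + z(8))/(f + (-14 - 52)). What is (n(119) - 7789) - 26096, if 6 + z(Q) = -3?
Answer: -1795795/53 ≈ -33883.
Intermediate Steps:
z(Q) = -9 (z(Q) = -6 - 3 = -9)
n(f) = (-9 + f)/(-66 + f) (n(f) = (f - 9)/(f + (-14 - 52)) = (-9 + f)/(f - 66) = (-9 + f)/(-66 + f))
(n(119) - 7789) - 26096 = ((-9 + 119)/(-66 + 119) - 7789) - 26096 = (110/53 - 7789) - 26096 = -412707/53 - 26096 = -1795795/53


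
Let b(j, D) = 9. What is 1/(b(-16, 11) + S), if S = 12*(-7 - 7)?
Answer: -1/159 ≈ -0.0062893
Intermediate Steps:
S = -168 (S = 12*(-14) = -168)
1/(b(-16, 11) + S) = 1/(9 - 168) = 1/(-159) = -1/159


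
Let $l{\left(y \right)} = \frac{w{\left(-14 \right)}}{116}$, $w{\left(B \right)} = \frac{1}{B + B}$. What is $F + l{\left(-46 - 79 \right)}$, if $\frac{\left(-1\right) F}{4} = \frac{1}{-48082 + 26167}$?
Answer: $- \frac{8923}{71179920} \approx -0.00012536$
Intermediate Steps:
$w{\left(B \right)} = \frac{1}{2 B}$
$F = \frac{4}{21915}$ ($F = - \frac{4}{-48082 + 26167} = - \frac{4}{-21915} = \left(-4\right) \left(- \frac{1}{21915}\right) = \frac{4}{21915} \approx 0.00018252$)
$l{\left(y \right)} = - \frac{1}{3248}$ ($l{\left(y \right)} = \frac{\frac{1}{2} \frac{1}{-14}}{116} = \frac{1}{2} \left(- \frac{1}{14}\right) \frac{1}{116} = \left(- \frac{1}{28}\right) \frac{1}{116} = - \frac{1}{3248}$)
$F + l{\left(-46 - 79 \right)} = \frac{4}{21915} - \frac{1}{3248} = - \frac{8923}{71179920}$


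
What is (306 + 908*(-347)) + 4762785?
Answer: 4448015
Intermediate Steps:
(306 + 908*(-347)) + 4762785 = (306 - 315076) + 4762785 = -314770 + 4762785 = 4448015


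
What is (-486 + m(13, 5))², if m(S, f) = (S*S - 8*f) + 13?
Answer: 118336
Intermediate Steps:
m(S, f) = 13 + S² - 8*f (m(S, f) = (S² - 8*f) + 13 = 13 + S² - 8*f)
(-486 + m(13, 5))² = (-486 + (13 + 13² - 8*5))² = (-486 + (13 + 169 - 40))² = (-486 + 142)² = (-344)² = 118336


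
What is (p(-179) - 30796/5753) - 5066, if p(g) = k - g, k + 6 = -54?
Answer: -28490887/5753 ≈ -4952.4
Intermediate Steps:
k = -60 (k = -6 - 54 = -60)
p(g) = -60 - g
(p(-179) - 30796/5753) - 5066 = ((-60 - 1*(-179)) - 30796/5753) - 5066 = ((-60 + 179) - 30796*1/5753) - 5066 = (119 - 30796/5753) - 5066 = 653811/5753 - 5066 = -28490887/5753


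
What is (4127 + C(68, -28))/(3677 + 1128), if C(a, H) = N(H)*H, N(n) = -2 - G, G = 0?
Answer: 4183/4805 ≈ 0.87055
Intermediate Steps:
N(n) = -2 (N(n) = -2 - 1*0 = -2 + 0 = -2)
C(a, H) = -2*H
(4127 + C(68, -28))/(3677 + 1128) = (4127 - 2*(-28))/(3677 + 1128) = (4127 + 56)/4805 = 4183*(1/4805) = 4183/4805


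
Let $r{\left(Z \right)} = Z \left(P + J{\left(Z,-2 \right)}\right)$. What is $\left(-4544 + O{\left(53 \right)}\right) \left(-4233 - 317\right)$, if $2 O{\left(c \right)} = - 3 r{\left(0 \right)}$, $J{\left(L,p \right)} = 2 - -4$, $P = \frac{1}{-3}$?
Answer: $20675200$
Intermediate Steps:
$P = - \frac{1}{3} \approx -0.33333$
$J{\left(L,p \right)} = 6$ ($J{\left(L,p \right)} = 2 + 4 = 6$)
$r{\left(Z \right)} = \frac{17 Z}{3}$ ($r{\left(Z \right)} = Z \left(- \frac{1}{3} + 6\right) = Z \frac{17}{3} = \frac{17 Z}{3}$)
$O{\left(c \right)} = 0$ ($O{\left(c \right)} = \frac{\left(-3\right) \frac{17}{3} \cdot 0}{2} = \frac{\left(-3\right) 0}{2} = \frac{1}{2} \cdot 0 = 0$)
$\left(-4544 + O{\left(53 \right)}\right) \left(-4233 - 317\right) = \left(-4544 + 0\right) \left(-4233 - 317\right) = \left(-4544\right) \left(-4550\right) = 20675200$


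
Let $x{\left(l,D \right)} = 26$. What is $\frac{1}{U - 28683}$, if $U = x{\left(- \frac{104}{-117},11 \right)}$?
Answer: $- \frac{1}{28657} \approx -3.4895 \cdot 10^{-5}$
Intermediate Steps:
$U = 26$
$\frac{1}{U - 28683} = \frac{1}{26 - 28683} = \frac{1}{-28657} = - \frac{1}{28657}$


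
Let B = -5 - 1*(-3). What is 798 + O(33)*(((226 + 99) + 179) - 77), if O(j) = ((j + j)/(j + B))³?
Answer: 146534010/29791 ≈ 4918.7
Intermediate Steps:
B = -2 (B = -5 + 3 = -2)
O(j) = 8*j³/(-2 + j)³ (O(j) = ((j + j)/(j - 2))³ = ((2*j)/(-2 + j))³ = (2*j/(-2 + j))³ = 8*j³/(-2 + j)³)
798 + O(33)*(((226 + 99) + 179) - 77) = 798 + (8*33³/(-2 + 33)³)*(((226 + 99) + 179) - 77) = 798 + (8*35937/31³)*((325 + 179) - 77) = 798 + (8*35937*(1/29791))*(504 - 77) = 798 + (287496/29791)*427 = 798 + 122760792/29791 = 146534010/29791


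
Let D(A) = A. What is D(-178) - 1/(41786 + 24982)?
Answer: -11884705/66768 ≈ -178.00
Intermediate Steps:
D(-178) - 1/(41786 + 24982) = -178 - 1/(41786 + 24982) = -178 - 1/66768 = -11884705/66768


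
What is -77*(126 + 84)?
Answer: -16170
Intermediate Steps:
-77*(126 + 84) = -77*210 = -16170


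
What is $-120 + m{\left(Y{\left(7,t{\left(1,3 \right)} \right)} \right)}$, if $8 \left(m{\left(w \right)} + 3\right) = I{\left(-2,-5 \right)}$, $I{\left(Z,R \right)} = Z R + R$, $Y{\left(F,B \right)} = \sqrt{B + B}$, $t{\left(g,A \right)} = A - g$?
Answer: $- \frac{979}{8} \approx -122.38$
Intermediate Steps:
$Y{\left(F,B \right)} = \sqrt{2} \sqrt{B}$ ($Y{\left(F,B \right)} = \sqrt{2 B} = \sqrt{2} \sqrt{B}$)
$I{\left(Z,R \right)} = R + R Z$ ($I{\left(Z,R \right)} = R Z + R = R + R Z$)
$m{\left(w \right)} = - \frac{19}{8}$ ($m{\left(w \right)} = -3 + \frac{\left(-5\right) \left(1 - 2\right)}{8} = -3 + \frac{\left(-5\right) \left(-1\right)}{8} = -3 + \frac{1}{8} \cdot 5 = -3 + \frac{5}{8} = - \frac{19}{8}$)
$-120 + m{\left(Y{\left(7,t{\left(1,3 \right)} \right)} \right)} = -120 - \frac{19}{8} = - \frac{979}{8}$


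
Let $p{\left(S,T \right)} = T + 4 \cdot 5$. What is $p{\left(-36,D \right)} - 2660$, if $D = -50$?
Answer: $-2690$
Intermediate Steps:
$p{\left(S,T \right)} = 20 + T$ ($p{\left(S,T \right)} = T + 20 = 20 + T$)
$p{\left(-36,D \right)} - 2660 = \left(20 - 50\right) - 2660 = -30 - 2660 = -2690$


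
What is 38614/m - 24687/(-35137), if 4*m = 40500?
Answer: 1606735993/355762125 ≈ 4.5163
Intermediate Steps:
m = 10125 (m = (¼)*40500 = 10125)
38614/m - 24687/(-35137) = 38614/10125 - 24687/(-35137) = 38614*(1/10125) - 24687*(-1/35137) = 38614/10125 + 24687/35137 = 1606735993/355762125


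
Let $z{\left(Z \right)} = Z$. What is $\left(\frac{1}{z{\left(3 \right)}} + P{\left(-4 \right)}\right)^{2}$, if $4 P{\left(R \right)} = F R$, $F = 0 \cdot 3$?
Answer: $\frac{1}{9} \approx 0.11111$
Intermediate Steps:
$F = 0$
$P{\left(R \right)} = 0$ ($P{\left(R \right)} = \frac{0 R}{4} = \frac{1}{4} \cdot 0 = 0$)
$\left(\frac{1}{z{\left(3 \right)}} + P{\left(-4 \right)}\right)^{2} = \left(\frac{1}{3} + 0\right)^{2} = \left(\frac{1}{3}\right)^{2} = \frac{1}{9}$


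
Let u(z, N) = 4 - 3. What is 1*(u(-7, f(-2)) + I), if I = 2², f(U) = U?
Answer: 5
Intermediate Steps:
I = 4
u(z, N) = 1
1*(u(-7, f(-2)) + I) = 1*(1 + 4) = 1*5 = 5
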